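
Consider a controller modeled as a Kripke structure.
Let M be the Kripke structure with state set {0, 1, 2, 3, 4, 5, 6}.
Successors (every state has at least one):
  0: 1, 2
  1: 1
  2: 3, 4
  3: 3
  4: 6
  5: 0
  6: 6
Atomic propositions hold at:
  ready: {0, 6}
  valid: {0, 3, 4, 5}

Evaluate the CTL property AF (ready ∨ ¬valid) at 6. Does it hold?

Sat(¬valid) = {1, 2, 6}
Sat(ready ∨ ¬valid) = {0, 1, 2, 6}
AF (ready ∨ ¬valid): least fixpoint, start Z0 = {0, 1, 2, 6}, add states with every successor in Z. Z1 = {0, 1, 2, 4, 5, 6}; fixed.
Sat(AF (ready ∨ ¬valid)) = {0, 1, 2, 4, 5, 6}
6 ∈ Sat(AF (ready ∨ ¬valid)) = {0, 1, 2, 4, 5, 6}, so the formula holds at 6.

Yes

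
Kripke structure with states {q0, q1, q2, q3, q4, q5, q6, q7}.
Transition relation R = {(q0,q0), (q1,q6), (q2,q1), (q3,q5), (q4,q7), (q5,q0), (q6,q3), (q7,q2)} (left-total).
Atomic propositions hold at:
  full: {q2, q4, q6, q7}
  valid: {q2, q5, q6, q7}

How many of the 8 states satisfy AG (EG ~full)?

Sat(~full) = {q0, q1, q3, q5}
EG ~full: greatest fixpoint, start Z0 = {q0, q1, q3, q5}, keep only states in Sat with some successor in Z. Z1 = {q0, q3, q5}; fixed.
Sat(EG ~full) = {q0, q3, q5}
AG (EG ~full): greatest fixpoint, start Z0 = {q0, q3, q5}, keep only states in Sat with every successor in Z. Already a fixed point.
Sat(AG (EG ~full)) = {q0, q3, q5}
|Sat(AG (EG ~full))| = |{q0, q3, q5}| = 3.

3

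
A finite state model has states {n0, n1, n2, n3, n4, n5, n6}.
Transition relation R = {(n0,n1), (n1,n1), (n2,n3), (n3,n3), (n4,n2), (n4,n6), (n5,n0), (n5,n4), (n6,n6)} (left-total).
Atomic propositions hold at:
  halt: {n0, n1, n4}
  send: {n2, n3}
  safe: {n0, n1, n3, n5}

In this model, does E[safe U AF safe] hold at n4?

No

AF safe: least fixpoint, start Z0 = {n0, n1, n3, n5}, add states with every successor in Z. Z1 = {n0, n1, n2, n3, n5}; fixed.
Sat(AF safe) = {n0, n1, n2, n3, n5}
E[safe U AF safe]: least fixpoint, start Z0 = Sat(AF safe) = {n0, n1, n2, n3, n5}, add states in Sat(safe) with some successor in Z. Already a fixed point.
Sat(E[safe U AF safe]) = {n0, n1, n2, n3, n5}
n4 ∉ Sat(E[safe U AF safe]) = {n0, n1, n2, n3, n5}, so the formula does not hold at n4.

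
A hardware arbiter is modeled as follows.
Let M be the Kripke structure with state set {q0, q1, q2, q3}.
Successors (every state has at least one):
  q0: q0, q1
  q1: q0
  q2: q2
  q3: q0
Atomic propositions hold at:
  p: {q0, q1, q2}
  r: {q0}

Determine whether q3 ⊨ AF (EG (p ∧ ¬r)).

No

Sat(¬r) = {q1, q2, q3}
Sat(p ∧ ¬r) = {q1, q2}
EG (p ∧ ¬r): greatest fixpoint, start Z0 = {q1, q2}, keep only states in Sat with some successor in Z. Z1 = {q2}; fixed.
Sat(EG (p ∧ ¬r)) = {q2}
AF (EG (p ∧ ¬r)): least fixpoint, start Z0 = {q2}, add states with every successor in Z. Already a fixed point.
Sat(AF (EG (p ∧ ¬r))) = {q2}
q3 ∉ Sat(AF (EG (p ∧ ¬r))) = {q2}, so the formula does not hold at q3.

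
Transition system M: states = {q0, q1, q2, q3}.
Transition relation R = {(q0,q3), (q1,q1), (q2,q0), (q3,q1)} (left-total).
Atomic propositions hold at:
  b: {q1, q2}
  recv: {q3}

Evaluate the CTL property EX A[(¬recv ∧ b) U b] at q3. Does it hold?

Yes

Sat(¬recv) = {q0, q1, q2}
Sat(¬recv ∧ b) = {q1, q2}
A[(¬recv ∧ b) U b]: least fixpoint, start Z0 = Sat(b) = {q1, q2}, add states in Sat(¬recv ∧ b) with every successor in Z. Already a fixed point.
Sat(A[(¬recv ∧ b) U b]) = {q1, q2}
Sat(EX A[(¬recv ∧ b) U b]) = {s : some successor in {q1, q2}} = {q1, q3}
q3 ∈ Sat(EX A[(¬recv ∧ b) U b]) = {q1, q3}, so the formula holds at q3.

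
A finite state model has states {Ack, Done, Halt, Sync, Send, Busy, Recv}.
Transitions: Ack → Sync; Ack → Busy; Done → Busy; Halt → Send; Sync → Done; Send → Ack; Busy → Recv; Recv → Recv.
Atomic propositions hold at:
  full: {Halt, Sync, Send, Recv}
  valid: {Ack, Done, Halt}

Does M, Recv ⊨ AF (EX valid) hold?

Sat(EX valid) = {s : some successor in {Ack, Done, Halt}} = {Sync, Send}
AF (EX valid): least fixpoint, start Z0 = {Sync, Send}, add states with every successor in Z. Z1 = {Halt, Sync, Send}; fixed.
Sat(AF (EX valid)) = {Halt, Sync, Send}
Recv ∉ Sat(AF (EX valid)) = {Halt, Sync, Send}, so the formula does not hold at Recv.

No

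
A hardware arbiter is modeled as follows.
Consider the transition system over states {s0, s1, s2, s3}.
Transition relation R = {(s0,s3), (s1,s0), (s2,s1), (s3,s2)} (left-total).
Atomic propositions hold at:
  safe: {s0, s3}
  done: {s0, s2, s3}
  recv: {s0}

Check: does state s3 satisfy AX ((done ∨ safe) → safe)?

Sat(done ∨ safe) = {s0, s2, s3}
Sat((done ∨ safe) → safe) = {s0, s1, s3}
Sat(AX ((done ∨ safe) → safe)) = {s : every successor in {s0, s1, s3}} = {s0, s1, s2}
s3 ∉ Sat(AX ((done ∨ safe) → safe)) = {s0, s1, s2}, so the formula does not hold at s3.

No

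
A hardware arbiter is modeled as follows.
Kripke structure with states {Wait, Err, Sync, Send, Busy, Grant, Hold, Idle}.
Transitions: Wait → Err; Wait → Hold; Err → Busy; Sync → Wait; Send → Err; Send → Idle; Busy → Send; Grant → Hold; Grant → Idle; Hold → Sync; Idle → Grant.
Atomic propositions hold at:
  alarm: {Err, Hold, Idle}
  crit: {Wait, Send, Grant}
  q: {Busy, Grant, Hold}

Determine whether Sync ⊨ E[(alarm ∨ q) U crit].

Sat(alarm ∨ q) = {Err, Busy, Grant, Hold, Idle}
E[(alarm ∨ q) U crit]: least fixpoint, start Z0 = Sat(crit) = {Wait, Send, Grant}, add states in Sat(alarm ∨ q) with some successor in Z. Z1 = {Wait, Send, Busy, Grant, Idle}; Z2 = {Wait, Err, Send, Busy, Grant, Idle}; fixed.
Sat(E[(alarm ∨ q) U crit]) = {Wait, Err, Send, Busy, Grant, Idle}
Sync ∉ Sat(E[(alarm ∨ q) U crit]) = {Wait, Err, Send, Busy, Grant, Idle}, so the formula does not hold at Sync.

No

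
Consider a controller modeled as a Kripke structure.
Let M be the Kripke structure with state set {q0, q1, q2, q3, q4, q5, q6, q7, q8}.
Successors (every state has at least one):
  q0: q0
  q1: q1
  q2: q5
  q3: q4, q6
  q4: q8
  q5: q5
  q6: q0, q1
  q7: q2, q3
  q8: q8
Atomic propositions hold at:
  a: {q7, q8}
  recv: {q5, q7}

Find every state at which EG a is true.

{q8}

EG a: greatest fixpoint, start Z0 = {q7, q8}, keep only states in Sat with some successor in Z. Z1 = {q8}; fixed.
Sat(EG a) = {q8}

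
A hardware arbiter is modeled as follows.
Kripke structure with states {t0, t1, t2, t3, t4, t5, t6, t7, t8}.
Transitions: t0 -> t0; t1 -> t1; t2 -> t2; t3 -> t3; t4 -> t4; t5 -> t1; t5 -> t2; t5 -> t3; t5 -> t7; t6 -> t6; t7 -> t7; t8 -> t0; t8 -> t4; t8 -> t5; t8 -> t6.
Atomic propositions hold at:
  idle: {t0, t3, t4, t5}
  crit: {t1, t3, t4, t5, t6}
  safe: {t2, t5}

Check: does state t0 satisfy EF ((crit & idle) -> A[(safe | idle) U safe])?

Sat(crit & idle) = {t3, t4, t5}
Sat(safe | idle) = {t0, t2, t3, t4, t5}
A[(safe | idle) U safe]: least fixpoint, start Z0 = Sat(safe) = {t2, t5}, add states in Sat(safe | idle) with every successor in Z. Already a fixed point.
Sat(A[(safe | idle) U safe]) = {t2, t5}
Sat((crit & idle) -> A[(safe | idle) U safe]) = {t0, t1, t2, t5, t6, t7, t8}
EF ((crit & idle) -> A[(safe | idle) U safe]): least fixpoint, start Z0 = {t0, t1, t2, t5, t6, t7, t8}, add states with some successor in Z. Already a fixed point.
Sat(EF ((crit & idle) -> A[(safe | idle) U safe])) = {t0, t1, t2, t5, t6, t7, t8}
t0 ∈ Sat(EF ((crit & idle) -> A[(safe | idle) U safe])) = {t0, t1, t2, t5, t6, t7, t8}, so the formula holds at t0.

Yes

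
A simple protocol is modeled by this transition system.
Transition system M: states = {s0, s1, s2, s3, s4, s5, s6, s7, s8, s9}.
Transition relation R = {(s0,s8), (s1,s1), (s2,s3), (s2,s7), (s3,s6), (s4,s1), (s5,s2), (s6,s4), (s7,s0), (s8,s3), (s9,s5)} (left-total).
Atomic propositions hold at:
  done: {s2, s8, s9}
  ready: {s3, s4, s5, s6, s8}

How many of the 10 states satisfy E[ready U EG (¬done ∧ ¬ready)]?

5

Sat(¬done) = {s0, s1, s3, s4, s5, s6, s7}
Sat(¬ready) = {s0, s1, s2, s7, s9}
Sat(¬done ∧ ¬ready) = {s0, s1, s7}
EG (¬done ∧ ¬ready): greatest fixpoint, start Z0 = {s0, s1, s7}, keep only states in Sat with some successor in Z. Z1 = {s1, s7}; Z2 = {s1}; fixed.
Sat(EG (¬done ∧ ¬ready)) = {s1}
E[ready U EG (¬done ∧ ¬ready)]: least fixpoint, start Z0 = Sat(EG (¬done ∧ ¬ready)) = {s1}, add states in Sat(ready) with some successor in Z. Z1 = {s1, s4}; Z2 = {s1, s4, s6}; Z3 = {s1, s3, s4, s6}; Z4 = {s1, s3, s4, s6, s8}; fixed.
Sat(E[ready U EG (¬done ∧ ¬ready)]) = {s1, s3, s4, s6, s8}
|Sat(E[ready U EG (¬done ∧ ¬ready)])| = |{s1, s3, s4, s6, s8}| = 5.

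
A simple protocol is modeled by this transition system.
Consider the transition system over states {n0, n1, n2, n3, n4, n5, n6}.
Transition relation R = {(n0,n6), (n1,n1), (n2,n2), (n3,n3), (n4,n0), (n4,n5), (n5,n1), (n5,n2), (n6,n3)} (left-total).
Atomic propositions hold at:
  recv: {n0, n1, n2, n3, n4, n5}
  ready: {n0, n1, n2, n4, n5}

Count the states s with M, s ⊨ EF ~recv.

Sat(~recv) = {n6}
EF ~recv: least fixpoint, start Z0 = {n6}, add states with some successor in Z. Z1 = {n0, n6}; Z2 = {n0, n4, n6}; fixed.
Sat(EF ~recv) = {n0, n4, n6}
|Sat(EF ~recv)| = |{n0, n4, n6}| = 3.

3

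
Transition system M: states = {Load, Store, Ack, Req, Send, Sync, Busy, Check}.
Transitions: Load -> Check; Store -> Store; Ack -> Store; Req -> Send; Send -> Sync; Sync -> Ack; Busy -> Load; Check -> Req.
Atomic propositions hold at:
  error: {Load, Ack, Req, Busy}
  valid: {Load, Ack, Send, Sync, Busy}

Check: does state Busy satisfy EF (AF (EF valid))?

EF valid: least fixpoint, start Z0 = {Load, Ack, Send, Sync, Busy}, add states with some successor in Z. Z1 = {Load, Ack, Req, Send, Sync, Busy}; Z2 = {Load, Ack, Req, Send, Sync, Busy, Check}; fixed.
Sat(EF valid) = {Load, Ack, Req, Send, Sync, Busy, Check}
AF (EF valid): least fixpoint, start Z0 = {Load, Ack, Req, Send, Sync, Busy, Check}, add states with every successor in Z. Already a fixed point.
Sat(AF (EF valid)) = {Load, Ack, Req, Send, Sync, Busy, Check}
EF (AF (EF valid)): least fixpoint, start Z0 = {Load, Ack, Req, Send, Sync, Busy, Check}, add states with some successor in Z. Already a fixed point.
Sat(EF (AF (EF valid))) = {Load, Ack, Req, Send, Sync, Busy, Check}
Busy ∈ Sat(EF (AF (EF valid))) = {Load, Ack, Req, Send, Sync, Busy, Check}, so the formula holds at Busy.

Yes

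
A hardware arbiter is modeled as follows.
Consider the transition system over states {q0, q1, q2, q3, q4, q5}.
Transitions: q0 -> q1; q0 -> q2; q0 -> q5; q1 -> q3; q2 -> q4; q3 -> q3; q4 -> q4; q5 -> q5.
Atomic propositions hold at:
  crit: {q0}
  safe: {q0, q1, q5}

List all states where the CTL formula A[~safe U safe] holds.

Sat(~safe) = {q2, q3, q4}
A[~safe U safe]: least fixpoint, start Z0 = Sat(safe) = {q0, q1, q5}, add states in Sat(~safe) with every successor in Z. Already a fixed point.
Sat(A[~safe U safe]) = {q0, q1, q5}

{q0, q1, q5}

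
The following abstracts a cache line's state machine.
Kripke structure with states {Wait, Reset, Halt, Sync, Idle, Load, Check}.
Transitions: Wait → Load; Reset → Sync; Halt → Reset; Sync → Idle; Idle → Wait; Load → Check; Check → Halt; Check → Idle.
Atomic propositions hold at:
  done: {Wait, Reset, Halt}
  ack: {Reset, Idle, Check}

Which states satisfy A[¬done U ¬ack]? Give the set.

{Wait, Halt, Sync, Idle, Load, Check}

Sat(¬done) = {Sync, Idle, Load, Check}
Sat(¬ack) = {Wait, Halt, Sync, Load}
A[¬done U ¬ack]: least fixpoint, start Z0 = Sat(¬ack) = {Wait, Halt, Sync, Load}, add states in Sat(¬done) with every successor in Z. Z1 = {Wait, Halt, Sync, Idle, Load}; Z2 = {Wait, Halt, Sync, Idle, Load, Check}; fixed.
Sat(A[¬done U ¬ack]) = {Wait, Halt, Sync, Idle, Load, Check}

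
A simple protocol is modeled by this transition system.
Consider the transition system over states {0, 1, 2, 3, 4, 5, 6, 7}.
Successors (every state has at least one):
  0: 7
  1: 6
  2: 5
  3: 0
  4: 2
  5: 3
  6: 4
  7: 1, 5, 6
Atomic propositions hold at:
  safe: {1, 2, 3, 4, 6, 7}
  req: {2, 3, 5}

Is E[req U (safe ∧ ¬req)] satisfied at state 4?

Sat(¬req) = {0, 1, 4, 6, 7}
Sat(safe ∧ ¬req) = {1, 4, 6, 7}
E[req U (safe ∧ ¬req)]: least fixpoint, start Z0 = Sat((safe ∧ ¬req)) = {1, 4, 6, 7}, add states in Sat(req) with some successor in Z. Already a fixed point.
Sat(E[req U (safe ∧ ¬req)]) = {1, 4, 6, 7}
4 ∈ Sat(E[req U (safe ∧ ¬req)]) = {1, 4, 6, 7}, so the formula holds at 4.

Yes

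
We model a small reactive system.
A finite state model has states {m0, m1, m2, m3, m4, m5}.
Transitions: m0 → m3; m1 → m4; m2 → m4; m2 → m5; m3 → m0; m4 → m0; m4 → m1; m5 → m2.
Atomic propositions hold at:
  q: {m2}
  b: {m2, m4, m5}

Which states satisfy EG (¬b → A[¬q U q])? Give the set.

Sat(¬b) = {m0, m1, m3}
Sat(¬q) = {m0, m1, m3, m4, m5}
A[¬q U q]: least fixpoint, start Z0 = Sat(q) = {m2}, add states in Sat(¬q) with every successor in Z. Z1 = {m2, m5}; fixed.
Sat(A[¬q U q]) = {m2, m5}
Sat(¬b → A[¬q U q]) = {m2, m4, m5}
EG (¬b → A[¬q U q]): greatest fixpoint, start Z0 = {m2, m4, m5}, keep only states in Sat with some successor in Z. Z1 = {m2, m5}; fixed.
Sat(EG (¬b → A[¬q U q])) = {m2, m5}

{m2, m5}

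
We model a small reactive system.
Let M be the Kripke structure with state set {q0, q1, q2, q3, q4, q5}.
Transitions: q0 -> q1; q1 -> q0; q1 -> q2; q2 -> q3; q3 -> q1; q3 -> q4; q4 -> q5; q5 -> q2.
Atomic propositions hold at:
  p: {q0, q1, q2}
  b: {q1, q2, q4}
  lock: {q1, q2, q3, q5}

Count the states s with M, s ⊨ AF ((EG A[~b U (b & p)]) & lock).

2

Sat(~b) = {q0, q3, q5}
Sat(b & p) = {q1, q2}
A[~b U (b & p)]: least fixpoint, start Z0 = Sat((b & p)) = {q1, q2}, add states in Sat(~b) with every successor in Z. Z1 = {q0, q1, q2, q5}; fixed.
Sat(A[~b U (b & p)]) = {q0, q1, q2, q5}
EG A[~b U (b & p)]: greatest fixpoint, start Z0 = {q0, q1, q2, q5}, keep only states in Sat with some successor in Z. Z1 = {q0, q1, q5}; Z2 = {q0, q1}; fixed.
Sat(EG A[~b U (b & p)]) = {q0, q1}
Sat((EG A[~b U (b & p)]) & lock) = {q1}
AF ((EG A[~b U (b & p)]) & lock): least fixpoint, start Z0 = {q1}, add states with every successor in Z. Z1 = {q0, q1}; fixed.
Sat(AF ((EG A[~b U (b & p)]) & lock)) = {q0, q1}
|Sat(AF ((EG A[~b U (b & p)]) & lock))| = |{q0, q1}| = 2.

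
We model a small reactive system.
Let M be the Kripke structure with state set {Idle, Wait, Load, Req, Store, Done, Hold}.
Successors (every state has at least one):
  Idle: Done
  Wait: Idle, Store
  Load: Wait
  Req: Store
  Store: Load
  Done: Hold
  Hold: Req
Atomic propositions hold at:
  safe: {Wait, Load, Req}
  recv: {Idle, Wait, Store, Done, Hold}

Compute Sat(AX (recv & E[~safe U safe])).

Sat(~safe) = {Idle, Store, Done, Hold}
E[~safe U safe]: least fixpoint, start Z0 = Sat(safe) = {Wait, Load, Req}, add states in Sat(~safe) with some successor in Z. Z1 = {Wait, Load, Req, Store, Hold}; Z2 = {Wait, Load, Req, Store, Done, Hold}; Z3 = {Idle, Wait, Load, Req, Store, Done, Hold}; fixed.
Sat(E[~safe U safe]) = {Idle, Wait, Load, Req, Store, Done, Hold}
Sat(recv & E[~safe U safe]) = {Idle, Wait, Store, Done, Hold}
Sat(AX (recv & E[~safe U safe])) = {s : every successor in {Idle, Wait, Store, Done, Hold}} = {Idle, Wait, Load, Req, Done}

{Idle, Wait, Load, Req, Done}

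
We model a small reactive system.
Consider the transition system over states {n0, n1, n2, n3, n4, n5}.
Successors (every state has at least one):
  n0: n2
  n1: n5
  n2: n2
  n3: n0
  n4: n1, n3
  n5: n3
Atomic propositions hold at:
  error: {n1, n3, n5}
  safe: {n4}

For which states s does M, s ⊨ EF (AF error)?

AF error: least fixpoint, start Z0 = {n1, n3, n5}, add states with every successor in Z. Z1 = {n1, n3, n4, n5}; fixed.
Sat(AF error) = {n1, n3, n4, n5}
EF (AF error): least fixpoint, start Z0 = {n1, n3, n4, n5}, add states with some successor in Z. Already a fixed point.
Sat(EF (AF error)) = {n1, n3, n4, n5}

{n1, n3, n4, n5}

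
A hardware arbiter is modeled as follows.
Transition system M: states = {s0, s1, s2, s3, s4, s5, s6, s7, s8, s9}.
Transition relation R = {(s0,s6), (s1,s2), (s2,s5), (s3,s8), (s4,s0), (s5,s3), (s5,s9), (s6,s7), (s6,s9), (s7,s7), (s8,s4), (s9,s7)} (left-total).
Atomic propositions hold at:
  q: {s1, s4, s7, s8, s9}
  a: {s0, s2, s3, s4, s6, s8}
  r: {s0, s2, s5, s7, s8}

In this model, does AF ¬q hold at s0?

Sat(¬q) = {s0, s2, s3, s5, s6}
AF ¬q: least fixpoint, start Z0 = {s0, s2, s3, s5, s6}, add states with every successor in Z. Z1 = {s0, s1, s2, s3, s4, s5, s6}; Z2 = {s0, s1, s2, s3, s4, s5, s6, s8}; fixed.
Sat(AF ¬q) = {s0, s1, s2, s3, s4, s5, s6, s8}
s0 ∈ Sat(AF ¬q) = {s0, s1, s2, s3, s4, s5, s6, s8}, so the formula holds at s0.

Yes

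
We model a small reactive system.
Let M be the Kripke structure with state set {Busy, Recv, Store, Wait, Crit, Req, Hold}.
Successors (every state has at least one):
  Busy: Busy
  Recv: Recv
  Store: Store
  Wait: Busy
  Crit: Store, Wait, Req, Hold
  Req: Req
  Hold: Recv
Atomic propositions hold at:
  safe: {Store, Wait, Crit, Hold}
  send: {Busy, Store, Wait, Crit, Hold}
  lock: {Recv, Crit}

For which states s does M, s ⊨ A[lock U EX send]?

Sat(EX send) = {s : some successor in {Busy, Store, Wait, Crit, Hold}} = {Busy, Store, Wait, Crit}
A[lock U EX send]: least fixpoint, start Z0 = Sat(EX send) = {Busy, Store, Wait, Crit}, add states in Sat(lock) with every successor in Z. Already a fixed point.
Sat(A[lock U EX send]) = {Busy, Store, Wait, Crit}

{Busy, Store, Wait, Crit}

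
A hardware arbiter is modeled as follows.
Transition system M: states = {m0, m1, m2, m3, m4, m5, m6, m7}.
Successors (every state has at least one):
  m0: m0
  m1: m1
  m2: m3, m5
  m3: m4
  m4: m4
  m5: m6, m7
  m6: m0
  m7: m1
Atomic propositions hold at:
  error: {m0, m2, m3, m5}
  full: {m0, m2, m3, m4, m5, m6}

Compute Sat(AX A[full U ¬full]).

Sat(¬full) = {m1, m7}
A[full U ¬full]: least fixpoint, start Z0 = Sat(¬full) = {m1, m7}, add states in Sat(full) with every successor in Z. Already a fixed point.
Sat(A[full U ¬full]) = {m1, m7}
Sat(AX A[full U ¬full]) = {s : every successor in {m1, m7}} = {m1, m7}

{m1, m7}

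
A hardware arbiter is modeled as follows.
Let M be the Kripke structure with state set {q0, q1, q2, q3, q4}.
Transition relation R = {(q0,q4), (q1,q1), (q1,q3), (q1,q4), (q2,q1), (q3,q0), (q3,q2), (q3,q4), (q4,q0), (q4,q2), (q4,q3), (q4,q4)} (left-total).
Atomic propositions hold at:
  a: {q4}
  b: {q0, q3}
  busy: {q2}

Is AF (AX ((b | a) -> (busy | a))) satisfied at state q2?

Yes

Sat(b | a) = {q0, q3, q4}
Sat(busy | a) = {q2, q4}
Sat((b | a) -> (busy | a)) = {q1, q2, q4}
Sat(AX ((b | a) -> (busy | a))) = {s : every successor in {q1, q2, q4}} = {q0, q2}
AF (AX ((b | a) -> (busy | a))): least fixpoint, start Z0 = {q0, q2}, add states with every successor in Z. Already a fixed point.
Sat(AF (AX ((b | a) -> (busy | a)))) = {q0, q2}
q2 ∈ Sat(AF (AX ((b | a) -> (busy | a)))) = {q0, q2}, so the formula holds at q2.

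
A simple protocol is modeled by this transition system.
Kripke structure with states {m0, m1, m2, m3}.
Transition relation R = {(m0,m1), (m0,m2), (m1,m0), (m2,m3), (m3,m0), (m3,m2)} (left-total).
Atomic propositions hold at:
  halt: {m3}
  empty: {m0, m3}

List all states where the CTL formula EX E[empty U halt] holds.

E[empty U halt]: least fixpoint, start Z0 = Sat(halt) = {m3}, add states in Sat(empty) with some successor in Z. Already a fixed point.
Sat(E[empty U halt]) = {m3}
Sat(EX E[empty U halt]) = {s : some successor in {m3}} = {m2}

{m2}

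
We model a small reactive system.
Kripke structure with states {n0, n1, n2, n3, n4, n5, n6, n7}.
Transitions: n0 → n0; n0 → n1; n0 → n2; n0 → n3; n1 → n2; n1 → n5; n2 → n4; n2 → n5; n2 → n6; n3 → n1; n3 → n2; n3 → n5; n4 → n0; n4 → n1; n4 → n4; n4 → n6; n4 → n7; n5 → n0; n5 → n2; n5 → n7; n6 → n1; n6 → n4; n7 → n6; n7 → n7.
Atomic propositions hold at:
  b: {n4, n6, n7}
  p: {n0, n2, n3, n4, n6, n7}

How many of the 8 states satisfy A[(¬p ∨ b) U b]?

Sat(¬p) = {n1, n5}
Sat(¬p ∨ b) = {n1, n4, n5, n6, n7}
A[(¬p ∨ b) U b]: least fixpoint, start Z0 = Sat(b) = {n4, n6, n7}, add states in Sat(¬p ∨ b) with every successor in Z. Already a fixed point.
Sat(A[(¬p ∨ b) U b]) = {n4, n6, n7}
|Sat(A[(¬p ∨ b) U b])| = |{n4, n6, n7}| = 3.

3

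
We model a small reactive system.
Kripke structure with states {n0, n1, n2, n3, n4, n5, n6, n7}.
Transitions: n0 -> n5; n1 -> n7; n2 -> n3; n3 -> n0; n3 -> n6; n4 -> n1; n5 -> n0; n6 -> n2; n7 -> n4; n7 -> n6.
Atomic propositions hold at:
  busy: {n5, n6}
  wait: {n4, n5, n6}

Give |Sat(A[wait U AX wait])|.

3

Sat(AX wait) = {s : every successor in {n4, n5, n6}} = {n0, n7}
A[wait U AX wait]: least fixpoint, start Z0 = Sat(AX wait) = {n0, n7}, add states in Sat(wait) with every successor in Z. Z1 = {n0, n5, n7}; fixed.
Sat(A[wait U AX wait]) = {n0, n5, n7}
|Sat(A[wait U AX wait])| = |{n0, n5, n7}| = 3.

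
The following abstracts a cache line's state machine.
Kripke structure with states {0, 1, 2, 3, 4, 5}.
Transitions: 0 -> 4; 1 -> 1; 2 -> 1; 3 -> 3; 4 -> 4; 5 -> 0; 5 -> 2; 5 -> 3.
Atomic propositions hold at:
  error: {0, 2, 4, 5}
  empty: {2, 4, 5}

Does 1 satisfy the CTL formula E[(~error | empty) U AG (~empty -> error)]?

Sat(~error) = {1, 3}
Sat(~error | empty) = {1, 2, 3, 4, 5}
Sat(~empty) = {0, 1, 3}
Sat(~empty -> error) = {0, 2, 4, 5}
AG (~empty -> error): greatest fixpoint, start Z0 = {0, 2, 4, 5}, keep only states in Sat with every successor in Z. Z1 = {0, 4}; fixed.
Sat(AG (~empty -> error)) = {0, 4}
E[(~error | empty) U AG (~empty -> error)]: least fixpoint, start Z0 = Sat(AG (~empty -> error)) = {0, 4}, add states in Sat(~error | empty) with some successor in Z. Z1 = {0, 4, 5}; fixed.
Sat(E[(~error | empty) U AG (~empty -> error)]) = {0, 4, 5}
1 ∉ Sat(E[(~error | empty) U AG (~empty -> error)]) = {0, 4, 5}, so the formula does not hold at 1.

No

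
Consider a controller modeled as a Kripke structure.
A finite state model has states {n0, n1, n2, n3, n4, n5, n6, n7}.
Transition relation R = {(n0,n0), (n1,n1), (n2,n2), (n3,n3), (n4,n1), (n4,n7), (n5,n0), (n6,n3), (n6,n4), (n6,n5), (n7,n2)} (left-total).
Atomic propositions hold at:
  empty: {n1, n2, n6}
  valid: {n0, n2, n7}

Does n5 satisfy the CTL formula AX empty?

No

Sat(AX empty) = {s : every successor in {n1, n2, n6}} = {n1, n2, n7}
n5 ∉ Sat(AX empty) = {n1, n2, n7}, so the formula does not hold at n5.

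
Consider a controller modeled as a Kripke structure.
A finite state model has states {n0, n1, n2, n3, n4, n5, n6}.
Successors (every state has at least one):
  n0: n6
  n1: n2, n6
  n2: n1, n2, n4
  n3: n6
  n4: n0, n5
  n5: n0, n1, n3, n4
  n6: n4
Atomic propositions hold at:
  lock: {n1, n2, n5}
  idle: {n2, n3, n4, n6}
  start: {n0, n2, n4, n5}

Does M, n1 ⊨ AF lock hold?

Yes

AF lock: least fixpoint, start Z0 = {n1, n2, n5}, add states with every successor in Z. Already a fixed point.
Sat(AF lock) = {n1, n2, n5}
n1 ∈ Sat(AF lock) = {n1, n2, n5}, so the formula holds at n1.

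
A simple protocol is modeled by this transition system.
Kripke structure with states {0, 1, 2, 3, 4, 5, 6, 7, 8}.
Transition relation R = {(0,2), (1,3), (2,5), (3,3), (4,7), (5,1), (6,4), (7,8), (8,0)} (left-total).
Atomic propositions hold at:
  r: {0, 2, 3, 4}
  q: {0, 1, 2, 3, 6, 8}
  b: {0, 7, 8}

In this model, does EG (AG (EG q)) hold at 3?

EG q: greatest fixpoint, start Z0 = {0, 1, 2, 3, 6, 8}, keep only states in Sat with some successor in Z. Z1 = {0, 1, 3, 8}; Z2 = {1, 3, 8}; Z3 = {1, 3}; fixed.
Sat(EG q) = {1, 3}
AG (EG q): greatest fixpoint, start Z0 = {1, 3}, keep only states in Sat with every successor in Z. Already a fixed point.
Sat(AG (EG q)) = {1, 3}
EG (AG (EG q)): greatest fixpoint, start Z0 = {1, 3}, keep only states in Sat with some successor in Z. Already a fixed point.
Sat(EG (AG (EG q))) = {1, 3}
3 ∈ Sat(EG (AG (EG q))) = {1, 3}, so the formula holds at 3.

Yes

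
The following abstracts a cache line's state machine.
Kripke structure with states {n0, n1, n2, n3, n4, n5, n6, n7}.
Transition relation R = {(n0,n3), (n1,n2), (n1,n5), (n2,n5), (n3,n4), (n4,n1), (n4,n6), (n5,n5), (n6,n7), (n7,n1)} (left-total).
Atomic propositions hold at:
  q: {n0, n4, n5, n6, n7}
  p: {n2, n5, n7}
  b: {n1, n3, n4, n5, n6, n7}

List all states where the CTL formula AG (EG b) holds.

EG b: greatest fixpoint, start Z0 = {n1, n3, n4, n5, n6, n7}, keep only states in Sat with some successor in Z. Already a fixed point.
Sat(EG b) = {n1, n3, n4, n5, n6, n7}
AG (EG b): greatest fixpoint, start Z0 = {n1, n3, n4, n5, n6, n7}, keep only states in Sat with every successor in Z. Z1 = {n3, n4, n5, n6, n7}; Z2 = {n3, n5, n6}; Z3 = {n5}; fixed.
Sat(AG (EG b)) = {n5}

{n5}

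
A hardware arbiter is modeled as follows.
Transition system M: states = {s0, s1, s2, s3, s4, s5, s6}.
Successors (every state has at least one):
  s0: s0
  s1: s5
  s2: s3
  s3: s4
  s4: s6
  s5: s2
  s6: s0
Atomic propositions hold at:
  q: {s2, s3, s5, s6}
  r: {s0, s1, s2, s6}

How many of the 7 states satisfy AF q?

AF q: least fixpoint, start Z0 = {s2, s3, s5, s6}, add states with every successor in Z. Z1 = {s1, s2, s3, s4, s5, s6}; fixed.
Sat(AF q) = {s1, s2, s3, s4, s5, s6}
|Sat(AF q)| = |{s1, s2, s3, s4, s5, s6}| = 6.

6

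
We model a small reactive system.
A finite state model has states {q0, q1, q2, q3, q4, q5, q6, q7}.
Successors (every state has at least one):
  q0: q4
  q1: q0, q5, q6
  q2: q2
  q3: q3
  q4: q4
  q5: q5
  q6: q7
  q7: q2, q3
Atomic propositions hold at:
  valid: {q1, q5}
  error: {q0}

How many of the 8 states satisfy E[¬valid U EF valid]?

2

Sat(¬valid) = {q0, q2, q3, q4, q6, q7}
EF valid: least fixpoint, start Z0 = {q1, q5}, add states with some successor in Z. Already a fixed point.
Sat(EF valid) = {q1, q5}
E[¬valid U EF valid]: least fixpoint, start Z0 = Sat(EF valid) = {q1, q5}, add states in Sat(¬valid) with some successor in Z. Already a fixed point.
Sat(E[¬valid U EF valid]) = {q1, q5}
|Sat(E[¬valid U EF valid])| = |{q1, q5}| = 2.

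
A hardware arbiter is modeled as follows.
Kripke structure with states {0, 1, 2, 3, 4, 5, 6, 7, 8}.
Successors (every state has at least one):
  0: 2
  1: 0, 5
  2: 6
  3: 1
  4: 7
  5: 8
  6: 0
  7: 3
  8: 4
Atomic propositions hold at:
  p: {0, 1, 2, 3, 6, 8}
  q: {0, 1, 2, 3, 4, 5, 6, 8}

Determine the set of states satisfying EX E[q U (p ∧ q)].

{0, 1, 2, 3, 5, 6, 7}

Sat(p ∧ q) = {0, 1, 2, 3, 6, 8}
E[q U (p ∧ q)]: least fixpoint, start Z0 = Sat((p ∧ q)) = {0, 1, 2, 3, 6, 8}, add states in Sat(q) with some successor in Z. Z1 = {0, 1, 2, 3, 5, 6, 8}; fixed.
Sat(E[q U (p ∧ q)]) = {0, 1, 2, 3, 5, 6, 8}
Sat(EX E[q U (p ∧ q)]) = {s : some successor in {0, 1, 2, 3, 5, 6, 8}} = {0, 1, 2, 3, 5, 6, 7}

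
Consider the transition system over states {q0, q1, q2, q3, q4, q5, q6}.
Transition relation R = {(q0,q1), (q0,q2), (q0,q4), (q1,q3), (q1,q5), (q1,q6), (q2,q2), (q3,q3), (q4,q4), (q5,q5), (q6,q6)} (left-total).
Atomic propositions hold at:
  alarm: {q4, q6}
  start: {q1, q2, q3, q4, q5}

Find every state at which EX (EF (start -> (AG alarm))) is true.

{q0, q1, q4, q6}

AG alarm: greatest fixpoint, start Z0 = {q4, q6}, keep only states in Sat with every successor in Z. Already a fixed point.
Sat(AG alarm) = {q4, q6}
Sat(start -> (AG alarm)) = {q0, q4, q6}
EF (start -> (AG alarm)): least fixpoint, start Z0 = {q0, q4, q6}, add states with some successor in Z. Z1 = {q0, q1, q4, q6}; fixed.
Sat(EF (start -> (AG alarm))) = {q0, q1, q4, q6}
Sat(EX (EF (start -> (AG alarm)))) = {s : some successor in {q0, q1, q4, q6}} = {q0, q1, q4, q6}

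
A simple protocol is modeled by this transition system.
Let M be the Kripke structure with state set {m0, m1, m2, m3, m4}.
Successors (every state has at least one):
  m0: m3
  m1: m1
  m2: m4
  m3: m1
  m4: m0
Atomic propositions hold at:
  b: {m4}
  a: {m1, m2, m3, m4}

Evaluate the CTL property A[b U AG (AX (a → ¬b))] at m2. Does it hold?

Sat(¬b) = {m0, m1, m2, m3}
Sat(a → ¬b) = {m0, m1, m2, m3}
Sat(AX (a → ¬b)) = {s : every successor in {m0, m1, m2, m3}} = {m0, m1, m3, m4}
AG (AX (a → ¬b)): greatest fixpoint, start Z0 = {m0, m1, m3, m4}, keep only states in Sat with every successor in Z. Already a fixed point.
Sat(AG (AX (a → ¬b))) = {m0, m1, m3, m4}
A[b U AG (AX (a → ¬b))]: least fixpoint, start Z0 = Sat(AG (AX (a → ¬b))) = {m0, m1, m3, m4}, add states in Sat(b) with every successor in Z. Already a fixed point.
Sat(A[b U AG (AX (a → ¬b))]) = {m0, m1, m3, m4}
m2 ∉ Sat(A[b U AG (AX (a → ¬b))]) = {m0, m1, m3, m4}, so the formula does not hold at m2.

No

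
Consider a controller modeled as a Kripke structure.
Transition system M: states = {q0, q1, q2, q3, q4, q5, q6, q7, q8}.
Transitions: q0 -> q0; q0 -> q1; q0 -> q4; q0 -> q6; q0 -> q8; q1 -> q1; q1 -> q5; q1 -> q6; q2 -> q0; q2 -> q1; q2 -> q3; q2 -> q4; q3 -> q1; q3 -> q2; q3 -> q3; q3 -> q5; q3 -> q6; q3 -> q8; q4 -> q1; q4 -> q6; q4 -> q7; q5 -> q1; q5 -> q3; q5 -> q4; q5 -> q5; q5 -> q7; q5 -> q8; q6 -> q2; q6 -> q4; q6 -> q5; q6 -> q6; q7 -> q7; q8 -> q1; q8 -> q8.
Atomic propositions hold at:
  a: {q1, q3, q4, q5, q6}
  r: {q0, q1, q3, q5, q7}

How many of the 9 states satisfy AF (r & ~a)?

Sat(~a) = {q0, q2, q7, q8}
Sat(r & ~a) = {q0, q7}
AF (r & ~a): least fixpoint, start Z0 = {q0, q7}, add states with every successor in Z. Already a fixed point.
Sat(AF (r & ~a)) = {q0, q7}
|Sat(AF (r & ~a))| = |{q0, q7}| = 2.

2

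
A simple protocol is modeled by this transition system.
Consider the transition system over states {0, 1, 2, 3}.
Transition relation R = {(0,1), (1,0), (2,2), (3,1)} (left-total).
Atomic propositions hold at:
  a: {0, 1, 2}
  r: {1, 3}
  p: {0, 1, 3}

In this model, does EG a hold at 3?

No

EG a: greatest fixpoint, start Z0 = {0, 1, 2}, keep only states in Sat with some successor in Z. Already a fixed point.
Sat(EG a) = {0, 1, 2}
3 ∉ Sat(EG a) = {0, 1, 2}, so the formula does not hold at 3.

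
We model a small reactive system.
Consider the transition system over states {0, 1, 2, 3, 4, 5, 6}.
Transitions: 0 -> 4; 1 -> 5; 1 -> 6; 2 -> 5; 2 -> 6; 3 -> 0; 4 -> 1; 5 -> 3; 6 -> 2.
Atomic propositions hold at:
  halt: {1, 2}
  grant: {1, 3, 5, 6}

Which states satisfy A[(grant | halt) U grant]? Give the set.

{1, 2, 3, 5, 6}

Sat(grant | halt) = {1, 2, 3, 5, 6}
A[(grant | halt) U grant]: least fixpoint, start Z0 = Sat(grant) = {1, 3, 5, 6}, add states in Sat(grant | halt) with every successor in Z. Z1 = {1, 2, 3, 5, 6}; fixed.
Sat(A[(grant | halt) U grant]) = {1, 2, 3, 5, 6}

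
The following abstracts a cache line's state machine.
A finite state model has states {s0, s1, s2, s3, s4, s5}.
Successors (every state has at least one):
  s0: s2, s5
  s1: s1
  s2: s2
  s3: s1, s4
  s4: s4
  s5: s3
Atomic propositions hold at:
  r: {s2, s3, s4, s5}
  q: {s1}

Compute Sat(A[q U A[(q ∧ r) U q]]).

{s1}

Sat(q ∧ r) = ∅
A[(q ∧ r) U q]: least fixpoint, start Z0 = Sat(q) = {s1}, add states in Sat(q ∧ r) with every successor in Z. Already a fixed point.
Sat(A[(q ∧ r) U q]) = {s1}
A[q U A[(q ∧ r) U q]]: least fixpoint, start Z0 = Sat(A[(q ∧ r) U q]) = {s1}, add states in Sat(q) with every successor in Z. Already a fixed point.
Sat(A[q U A[(q ∧ r) U q]]) = {s1}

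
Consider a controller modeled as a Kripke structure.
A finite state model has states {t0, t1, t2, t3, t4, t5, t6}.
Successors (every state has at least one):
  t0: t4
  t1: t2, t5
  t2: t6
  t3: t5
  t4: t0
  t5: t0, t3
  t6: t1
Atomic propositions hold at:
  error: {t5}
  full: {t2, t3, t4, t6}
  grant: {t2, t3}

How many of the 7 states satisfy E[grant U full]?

E[grant U full]: least fixpoint, start Z0 = Sat(full) = {t2, t3, t4, t6}, add states in Sat(grant) with some successor in Z. Already a fixed point.
Sat(E[grant U full]) = {t2, t3, t4, t6}
|Sat(E[grant U full])| = |{t2, t3, t4, t6}| = 4.

4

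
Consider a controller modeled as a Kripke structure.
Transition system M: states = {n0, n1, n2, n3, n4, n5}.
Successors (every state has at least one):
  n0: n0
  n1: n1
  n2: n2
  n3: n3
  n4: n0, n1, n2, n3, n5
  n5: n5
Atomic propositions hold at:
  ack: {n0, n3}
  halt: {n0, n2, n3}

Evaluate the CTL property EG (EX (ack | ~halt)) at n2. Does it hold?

Sat(~halt) = {n1, n4, n5}
Sat(ack | ~halt) = {n0, n1, n3, n4, n5}
Sat(EX (ack | ~halt)) = {s : some successor in {n0, n1, n3, n4, n5}} = {n0, n1, n3, n4, n5}
EG (EX (ack | ~halt)): greatest fixpoint, start Z0 = {n0, n1, n3, n4, n5}, keep only states in Sat with some successor in Z. Already a fixed point.
Sat(EG (EX (ack | ~halt))) = {n0, n1, n3, n4, n5}
n2 ∉ Sat(EG (EX (ack | ~halt))) = {n0, n1, n3, n4, n5}, so the formula does not hold at n2.

No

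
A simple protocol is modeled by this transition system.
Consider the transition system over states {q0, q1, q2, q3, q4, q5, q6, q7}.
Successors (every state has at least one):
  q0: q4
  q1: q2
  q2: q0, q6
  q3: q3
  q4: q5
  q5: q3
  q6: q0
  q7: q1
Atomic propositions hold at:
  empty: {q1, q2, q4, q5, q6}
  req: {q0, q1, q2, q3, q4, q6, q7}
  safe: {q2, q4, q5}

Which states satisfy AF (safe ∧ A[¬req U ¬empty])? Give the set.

Sat(¬req) = {q5}
Sat(¬empty) = {q0, q3, q7}
A[¬req U ¬empty]: least fixpoint, start Z0 = Sat(¬empty) = {q0, q3, q7}, add states in Sat(¬req) with every successor in Z. Z1 = {q0, q3, q5, q7}; fixed.
Sat(A[¬req U ¬empty]) = {q0, q3, q5, q7}
Sat(safe ∧ A[¬req U ¬empty]) = {q5}
AF (safe ∧ A[¬req U ¬empty]): least fixpoint, start Z0 = {q5}, add states with every successor in Z. Z1 = {q4, q5}; Z2 = {q0, q4, q5}; Z3 = {q0, q4, q5, q6}; Z4 = {q0, q2, q4, q5, q6}; Z5 = {q0, q1, q2, q4, q5, q6}; Z6 = {q0, q1, q2, q4, q5, q6, q7}; fixed.
Sat(AF (safe ∧ A[¬req U ¬empty])) = {q0, q1, q2, q4, q5, q6, q7}

{q0, q1, q2, q4, q5, q6, q7}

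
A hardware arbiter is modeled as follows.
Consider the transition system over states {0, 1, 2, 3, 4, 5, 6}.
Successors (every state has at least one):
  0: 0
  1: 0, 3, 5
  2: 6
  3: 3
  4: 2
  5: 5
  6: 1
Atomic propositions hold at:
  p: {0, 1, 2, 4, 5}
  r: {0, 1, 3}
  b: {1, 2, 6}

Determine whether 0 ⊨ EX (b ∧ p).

No

Sat(b ∧ p) = {1, 2}
Sat(EX (b ∧ p)) = {s : some successor in {1, 2}} = {4, 6}
0 ∉ Sat(EX (b ∧ p)) = {4, 6}, so the formula does not hold at 0.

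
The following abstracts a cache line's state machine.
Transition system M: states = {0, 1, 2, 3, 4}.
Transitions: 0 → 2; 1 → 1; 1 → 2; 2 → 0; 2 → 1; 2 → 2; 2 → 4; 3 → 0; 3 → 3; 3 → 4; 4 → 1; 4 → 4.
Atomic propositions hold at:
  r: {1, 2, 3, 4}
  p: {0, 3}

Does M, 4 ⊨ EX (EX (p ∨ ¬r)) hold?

Sat(¬r) = {0}
Sat(p ∨ ¬r) = {0, 3}
Sat(EX (p ∨ ¬r)) = {s : some successor in {0, 3}} = {2, 3}
Sat(EX (EX (p ∨ ¬r))) = {s : some successor in {2, 3}} = {0, 1, 2, 3}
4 ∉ Sat(EX (EX (p ∨ ¬r))) = {0, 1, 2, 3}, so the formula does not hold at 4.

No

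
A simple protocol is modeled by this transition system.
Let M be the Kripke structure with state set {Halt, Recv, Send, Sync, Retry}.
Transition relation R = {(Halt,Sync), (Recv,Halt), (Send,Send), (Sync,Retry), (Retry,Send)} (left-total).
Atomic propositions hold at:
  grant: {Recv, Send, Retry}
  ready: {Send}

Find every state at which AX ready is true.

Sat(AX ready) = {s : every successor in {Send}} = {Send, Retry}

{Send, Retry}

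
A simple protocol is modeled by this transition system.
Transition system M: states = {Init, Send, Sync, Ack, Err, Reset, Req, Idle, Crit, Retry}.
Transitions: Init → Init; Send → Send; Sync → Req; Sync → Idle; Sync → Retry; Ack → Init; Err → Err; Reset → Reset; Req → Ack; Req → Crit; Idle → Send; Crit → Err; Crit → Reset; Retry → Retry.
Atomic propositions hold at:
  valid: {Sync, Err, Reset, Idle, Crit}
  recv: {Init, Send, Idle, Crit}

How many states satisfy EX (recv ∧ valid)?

Sat(recv ∧ valid) = {Idle, Crit}
Sat(EX (recv ∧ valid)) = {s : some successor in {Idle, Crit}} = {Sync, Req}
|Sat(EX (recv ∧ valid))| = |{Sync, Req}| = 2.

2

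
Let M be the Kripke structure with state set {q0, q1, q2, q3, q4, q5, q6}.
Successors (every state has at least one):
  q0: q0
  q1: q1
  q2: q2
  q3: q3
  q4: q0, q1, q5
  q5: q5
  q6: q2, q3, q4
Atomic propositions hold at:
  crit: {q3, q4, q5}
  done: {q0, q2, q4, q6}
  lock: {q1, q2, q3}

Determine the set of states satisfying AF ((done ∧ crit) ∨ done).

{q0, q2, q4, q6}

Sat(done ∧ crit) = {q4}
Sat((done ∧ crit) ∨ done) = {q0, q2, q4, q6}
AF ((done ∧ crit) ∨ done): least fixpoint, start Z0 = {q0, q2, q4, q6}, add states with every successor in Z. Already a fixed point.
Sat(AF ((done ∧ crit) ∨ done)) = {q0, q2, q4, q6}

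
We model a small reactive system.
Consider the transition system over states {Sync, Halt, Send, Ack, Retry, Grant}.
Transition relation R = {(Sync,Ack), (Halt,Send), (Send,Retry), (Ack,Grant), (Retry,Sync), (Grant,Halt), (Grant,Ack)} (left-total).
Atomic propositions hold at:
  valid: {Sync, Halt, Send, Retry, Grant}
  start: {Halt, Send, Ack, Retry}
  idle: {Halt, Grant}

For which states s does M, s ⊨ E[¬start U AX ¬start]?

{Sync, Ack, Retry, Grant}

Sat(¬start) = {Sync, Grant}
Sat(AX ¬start) = {s : every successor in {Sync, Grant}} = {Ack, Retry}
E[¬start U AX ¬start]: least fixpoint, start Z0 = Sat(AX ¬start) = {Ack, Retry}, add states in Sat(¬start) with some successor in Z. Z1 = {Sync, Ack, Retry, Grant}; fixed.
Sat(E[¬start U AX ¬start]) = {Sync, Ack, Retry, Grant}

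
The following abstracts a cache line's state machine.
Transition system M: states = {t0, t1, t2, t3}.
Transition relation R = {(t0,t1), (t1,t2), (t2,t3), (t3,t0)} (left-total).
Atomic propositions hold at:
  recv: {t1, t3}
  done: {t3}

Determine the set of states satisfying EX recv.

{t0, t2}

Sat(EX recv) = {s : some successor in {t1, t3}} = {t0, t2}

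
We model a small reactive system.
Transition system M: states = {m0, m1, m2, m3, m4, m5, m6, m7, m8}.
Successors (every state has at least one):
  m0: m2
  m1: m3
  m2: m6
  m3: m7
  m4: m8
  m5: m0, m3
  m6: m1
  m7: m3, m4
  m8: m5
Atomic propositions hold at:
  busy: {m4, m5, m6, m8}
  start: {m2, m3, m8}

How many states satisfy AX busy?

3

Sat(AX busy) = {s : every successor in {m4, m5, m6, m8}} = {m2, m4, m8}
|Sat(AX busy)| = |{m2, m4, m8}| = 3.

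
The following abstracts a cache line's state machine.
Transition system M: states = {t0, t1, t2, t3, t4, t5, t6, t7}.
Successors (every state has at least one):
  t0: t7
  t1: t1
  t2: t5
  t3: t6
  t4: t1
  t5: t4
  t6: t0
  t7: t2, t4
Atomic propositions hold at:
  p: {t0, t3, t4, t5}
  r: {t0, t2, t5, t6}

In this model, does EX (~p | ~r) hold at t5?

Sat(~p) = {t1, t2, t6, t7}
Sat(~r) = {t1, t3, t4, t7}
Sat(~p | ~r) = {t1, t2, t3, t4, t6, t7}
Sat(EX (~p | ~r)) = {s : some successor in {t1, t2, t3, t4, t6, t7}} = {t0, t1, t3, t4, t5, t7}
t5 ∈ Sat(EX (~p | ~r)) = {t0, t1, t3, t4, t5, t7}, so the formula holds at t5.

Yes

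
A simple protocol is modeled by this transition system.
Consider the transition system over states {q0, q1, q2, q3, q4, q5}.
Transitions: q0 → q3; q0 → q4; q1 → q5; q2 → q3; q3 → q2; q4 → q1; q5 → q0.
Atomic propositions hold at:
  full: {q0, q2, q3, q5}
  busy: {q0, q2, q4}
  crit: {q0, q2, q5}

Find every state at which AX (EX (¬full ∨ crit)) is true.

Sat(¬full) = {q1, q4}
Sat(¬full ∨ crit) = {q0, q1, q2, q4, q5}
Sat(EX (¬full ∨ crit)) = {s : some successor in {q0, q1, q2, q4, q5}} = {q0, q1, q3, q4, q5}
Sat(AX (EX (¬full ∨ crit))) = {s : every successor in {q0, q1, q3, q4, q5}} = {q0, q1, q2, q4, q5}

{q0, q1, q2, q4, q5}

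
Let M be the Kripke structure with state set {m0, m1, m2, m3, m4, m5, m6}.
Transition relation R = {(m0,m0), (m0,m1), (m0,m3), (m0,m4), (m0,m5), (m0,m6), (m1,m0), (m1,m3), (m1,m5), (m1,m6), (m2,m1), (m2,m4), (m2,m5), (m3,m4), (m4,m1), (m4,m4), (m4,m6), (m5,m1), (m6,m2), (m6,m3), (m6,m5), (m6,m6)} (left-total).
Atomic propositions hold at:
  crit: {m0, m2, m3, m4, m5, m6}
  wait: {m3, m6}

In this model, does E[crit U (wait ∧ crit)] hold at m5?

No

Sat(wait ∧ crit) = {m3, m6}
E[crit U (wait ∧ crit)]: least fixpoint, start Z0 = Sat((wait ∧ crit)) = {m3, m6}, add states in Sat(crit) with some successor in Z. Z1 = {m0, m3, m4, m6}; Z2 = {m0, m2, m3, m4, m6}; fixed.
Sat(E[crit U (wait ∧ crit)]) = {m0, m2, m3, m4, m6}
m5 ∉ Sat(E[crit U (wait ∧ crit)]) = {m0, m2, m3, m4, m6}, so the formula does not hold at m5.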